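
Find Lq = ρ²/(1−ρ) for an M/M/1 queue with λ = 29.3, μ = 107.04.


ρ = 29.3/107.04 = 0.2737
Lq = ρ²/(1−ρ) = 0.07493/0.7263 = 0.1032

Final: 0.1032


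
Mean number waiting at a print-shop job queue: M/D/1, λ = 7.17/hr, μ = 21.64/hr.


ρ = 7.17/21.64 = 0.3313
M/D/1: Lq = ρ²/(2(1−ρ)) = 0.1098/(2·0.6687) = 0.08209

Final: 0.08209


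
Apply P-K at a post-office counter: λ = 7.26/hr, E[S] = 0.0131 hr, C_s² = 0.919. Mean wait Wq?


ρ = λ·E[S] = 7.26·0.0131 = 0.09511
E[S²] = E[S]²(1+C_s²) = 0.0131²·(1+0.919) = 0.0003293
Wq = λ·E[S²]/(2(1−ρ)) = 7.26·0.0003293/(2·0.9049) = 0.001321 hr

Final: 0.001321 hr


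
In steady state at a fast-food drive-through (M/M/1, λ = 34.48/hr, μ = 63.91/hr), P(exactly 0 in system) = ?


ρ = 34.48/63.91 = 0.5395
P_n = (1−ρ)·ρ^n = (1 − 0.5395)·0.5395^0 = 0.4605·1.000000 = 0.460491

Final: 0.460491


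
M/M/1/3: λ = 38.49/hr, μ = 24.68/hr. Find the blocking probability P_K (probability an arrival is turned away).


ρ = λ/μ = 38.49/24.68 = 1.5596
P_K = (1−ρ)ρ^K/(1−ρ^(K+1)) = (-0.5596·3.793222)/(1 − 5.915766)
= -2.122544/-4.915766 = 0.431783

Final: 0.431783


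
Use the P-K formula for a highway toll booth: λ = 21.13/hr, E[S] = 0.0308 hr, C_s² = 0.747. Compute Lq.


ρ = λ·E[S] = 21.13·0.0308 = 0.6508
Lq = ρ²(1+C_s²)/(2(1−ρ)) = 0.4235·(1+0.747)/(2·0.3492)
= 0.4235·1.7470/0.6984 = 1.05948

Final: 1.05948


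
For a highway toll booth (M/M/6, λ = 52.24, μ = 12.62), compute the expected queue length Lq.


a = λ/μ = 4.1395; ρ = a/6 = 0.6899
P₀ = 0.014199
Lq = P₀·a^c·ρ / (c!·(1−ρ)²) = 0.014199·5031.09920·0.6899/(720·0.09616)
= 0.71190

Final: 0.71190


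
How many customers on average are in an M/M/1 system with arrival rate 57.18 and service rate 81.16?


ρ = λ/μ = 57.18/81.16 = 0.7045
L = ρ/(1−ρ) = 0.7045/(1 − 0.7045) = 0.7045/0.2955 = 2.3845

Final: 2.3845


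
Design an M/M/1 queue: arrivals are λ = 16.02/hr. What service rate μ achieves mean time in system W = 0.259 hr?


W = 1/(μ−λ) ⇒ μ − λ = 1/W = 1/0.259 = 3.8610
μ = λ + 1/W = 16.02 + 3.8610 = 19.8810 per hr

Final: 19.8810 /hr


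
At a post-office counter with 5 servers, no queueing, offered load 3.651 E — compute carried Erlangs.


B(5,3.651) = 0.167698 (Erlang-B)
Carried load = a(1 − B) = 3.651·(1 − 0.167698) = 3.651·0.832302 = 3.0387 E

Final: 3.0387 Erlangs


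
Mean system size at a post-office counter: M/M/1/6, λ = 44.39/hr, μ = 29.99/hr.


ρ = 44.39/29.99 = 1.4802
L = ρ[1 − (K+1)ρ^K + Kρ^(K+1)] / [(1−ρ)(1−ρ^(K+1))]
Numerator: 1.4802·(1 − 7·10.516036 + 6·15.565417) = 30.758091
Denominator: (-0.4802)·(-14.565417) = 6.993731
L = 30.758091/6.993731 = 4.3980

Final: 4.3980


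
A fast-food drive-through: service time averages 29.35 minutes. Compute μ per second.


μ = 1/(service time) in consistent units.
1 second = 0.0166667 min, so μ = 0.0166667/29.35 = 0.0005679 per second

Final: 0.0005679 /sec


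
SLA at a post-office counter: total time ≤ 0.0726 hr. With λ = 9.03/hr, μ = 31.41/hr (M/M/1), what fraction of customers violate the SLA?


W ~ Exponential(μ−λ) for M/M/1.
μ − λ = 31.41 − 9.03 = 22.3800
P(W > t) = e^{−(μ−λ)t} = e^{−1.6248} = 0.196953

Final: 0.196953


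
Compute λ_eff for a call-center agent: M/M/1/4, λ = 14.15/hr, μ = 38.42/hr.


ρ = 0.3683; P_K = (1−ρ)ρ^4/(1−ρ^5) = 0.011702
λ_eff = λ(1 − P_K) = 14.15·(1 − 0.011702) = 14.15·0.988298 = 13.9844 /hr

Final: 13.9844 /hr


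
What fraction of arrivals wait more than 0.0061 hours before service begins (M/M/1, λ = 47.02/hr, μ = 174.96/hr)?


ρ = 47.02/174.96 = 0.2687
P(Wq > t) = ρ·e^{−(μ−λ)t} = 0.2687·e^{−0.7804}
= 0.2687·0.458207 = 0.123142

Final: 0.123142


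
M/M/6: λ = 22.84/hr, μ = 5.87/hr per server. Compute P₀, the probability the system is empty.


a = λ/μ = 22.84/5.87 = 3.8910; ρ = a/c = 0.6485
Σ_{k=0}^{5} a^k/k! (terms k=0..5) = 1.00000 + 3.89097 + 7.56983 + 9.81799 + 9.55038 + 7.43205 = 39.26123
Tail: a^6/(6!(1−ρ)) = 3470.14794/(720·0.3515) = 13.71148
P₀ = 1/(39.26123 + 13.71148) = 1/52.97270 = 0.018878

Final: 0.018878


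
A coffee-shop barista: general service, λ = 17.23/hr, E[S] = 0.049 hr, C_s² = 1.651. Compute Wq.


ρ = λ·E[S] = 17.23·0.049 = 0.8443
E[S²] = E[S]²(1+C_s²) = 0.049²·(1+1.651) = 0.006365
Wq = λ·E[S²]/(2(1−ρ)) = 17.23·0.006365/(2·0.1557) = 0.35212 hr

Final: 0.35212 hr


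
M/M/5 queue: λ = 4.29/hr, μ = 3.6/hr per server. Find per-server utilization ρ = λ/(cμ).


ρ = λ/(cμ) = 4.29/(5·3.6) = 4.29/18.00 = 0.2383

Final: 0.2383


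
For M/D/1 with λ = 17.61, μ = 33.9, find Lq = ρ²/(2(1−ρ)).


ρ = 17.61/33.9 = 0.5195
M/D/1: Lq = ρ²/(2(1−ρ)) = 0.2698/(2·0.4805) = 0.28078

Final: 0.28078


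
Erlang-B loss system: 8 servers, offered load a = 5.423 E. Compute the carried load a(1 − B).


B(8,5.423) = 0.090908 (Erlang-B)
Carried load = a(1 − B) = 5.423·(1 − 0.090908) = 5.423·0.909092 = 4.9300 E

Final: 4.9300 Erlangs


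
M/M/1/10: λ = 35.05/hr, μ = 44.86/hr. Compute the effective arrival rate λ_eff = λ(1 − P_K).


ρ = 0.7813; P_K = (1−ρ)ρ^10/(1−ρ^11) = 0.019855
λ_eff = λ(1 − P_K) = 35.05·(1 − 0.019855) = 35.05·0.980145 = 34.3541 /hr

Final: 34.3541 /hr


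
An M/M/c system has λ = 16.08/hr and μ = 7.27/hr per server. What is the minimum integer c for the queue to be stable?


Stability requires cμ > λ ⇔ c > λ/μ.
λ/μ = 16.08/7.27 = 2.2118
Minimum integer c = ⌊2.2118⌋ + 1 = 3
Check: 3·7.27 = 21.81 > 16.08, while 2·7.27 = 14.54 ≤ 16.08

Final: 3 servers


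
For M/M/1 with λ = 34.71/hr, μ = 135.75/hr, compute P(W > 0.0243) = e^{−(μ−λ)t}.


W ~ Exponential(μ−λ) for M/M/1.
μ − λ = 135.75 − 34.71 = 101.0400
P(W > t) = e^{−(μ−λ)t} = e^{−2.4553} = 0.085840

Final: 0.085840


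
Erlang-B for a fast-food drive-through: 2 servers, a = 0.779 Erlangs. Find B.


B(c,a) = (a^c/c!) / Σ_{k=0}^{c} a^k/k!
a^2/2! = 0.303421
Σ terms (k=0..2): 1.00000 + 0.77900 + 0.30342 = 2.082421
B = 0.303421/2.082421 = 0.145706

Final: 0.145706


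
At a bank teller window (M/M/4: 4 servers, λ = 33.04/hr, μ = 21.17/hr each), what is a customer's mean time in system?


a = 1.5607; ρ = 0.3902; P₀ = 0.207574
Lq = P₀·a^c·ρ/(c!(1−ρ)²) = 0.05384
Wq = Lq/λ = 0.05384/33.04 = 0.001629 hr
W = Wq + 1/μ = 0.001629 + 0.04724 = 0.04887 hr

Final: 0.04887 hr


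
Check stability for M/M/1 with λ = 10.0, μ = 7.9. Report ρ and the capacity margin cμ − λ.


Total capacity cμ = 1·7.9 = 7.90/hr
ρ = λ/(cμ) = 10.0/7.90 = 1.2658
Stable ⇔ ρ < 1: NO
Spare capacity = cμ − λ = 7.90 − 10.0 = -2.10/hr

Final: ρ = 1.2658; unstable; margin = -2.10/hr


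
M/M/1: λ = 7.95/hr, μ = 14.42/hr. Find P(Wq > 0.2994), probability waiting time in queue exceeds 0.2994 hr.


ρ = 7.95/14.42 = 0.5513
P(Wq > t) = ρ·e^{−(μ−λ)t} = 0.5513·e^{−1.9371}
= 0.5513·0.144119 = 0.079455

Final: 0.079455


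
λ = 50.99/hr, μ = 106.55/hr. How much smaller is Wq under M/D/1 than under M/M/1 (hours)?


ρ = 50.99/106.55 = 0.4786
Wq(M/M/1) = ρ/(μ−λ) = 0.4786/55.56 = 0.008613 hr
Wq(M/D/1) = ρ/(2(μ−λ)) = 0.004307 hr
Savings = 0.008613 − 0.004307 = 0.004307 hr

Final: 0.004307 hr


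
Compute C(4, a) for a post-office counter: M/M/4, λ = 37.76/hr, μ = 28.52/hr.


a = λ/μ = 1.3240; ρ = a/4 = 0.3310
P₀ = 0.264646 (from M/M/c formula)
C(c,a) = [a^c/(c!(1−ρ))]·P₀ = [3.07277/(24·0.6690)]·0.264646
= 0.19138·0.264646 = 0.050647

Final: 0.050647


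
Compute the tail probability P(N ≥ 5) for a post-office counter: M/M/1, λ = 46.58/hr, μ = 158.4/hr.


ρ = 46.58/158.4 = 0.2941
P(N ≥ n) = ρ^n = 0.2941^5 = 0.002199

Final: 0.002199


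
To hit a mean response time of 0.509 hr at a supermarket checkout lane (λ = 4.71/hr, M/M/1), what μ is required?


W = 1/(μ−λ) ⇒ μ − λ = 1/W = 1/0.509 = 1.9646
μ = λ + 1/W = 4.71 + 1.9646 = 6.6746 per hr

Final: 6.6746 /hr


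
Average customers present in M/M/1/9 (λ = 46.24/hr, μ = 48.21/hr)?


ρ = 46.24/48.21 = 0.9591
L = ρ[1 − (K+1)ρ^K + Kρ^(K+1)] / [(1−ρ)(1−ρ^(K+1))]
Numerator: 0.9591·(1 − 10·0.686952 + 9·0.658881) = 0.057942
Denominator: (0.04086)·(0.341119) = 0.013939
L = 0.057942/0.013939 = 4.1568

Final: 4.1568


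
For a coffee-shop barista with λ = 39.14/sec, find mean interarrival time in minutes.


Mean interarrival time = 1/λ = 1/39.14 second = 0.02555 second
In minutes: 0.02555 × 0.0166667 = 0.0004258 min

Final: 0.0004258 min


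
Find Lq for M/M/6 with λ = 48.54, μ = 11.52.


a = λ/μ = 4.2135; ρ = a/6 = 0.7023
P₀ = 0.013010
Lq = P₀·a^c·ρ / (c!·(1−ρ)²) = 0.013010·5596.07798·0.7023/(720·0.08865)
= 0.80102

Final: 0.80102


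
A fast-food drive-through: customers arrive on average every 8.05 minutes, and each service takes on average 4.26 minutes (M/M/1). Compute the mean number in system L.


λ = 60/8.05 = 7.4534 /hr
μ = 60/4.26 = 14.0845 /hr
ρ = λ/μ = 7.4534/14.0845 = 0.5292
L = ρ/(1−ρ) = 0.5292/0.4708 = 1.1240

Final: 1.1240


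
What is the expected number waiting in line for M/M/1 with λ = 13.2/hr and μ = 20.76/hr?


ρ = 13.2/20.76 = 0.6358
Lq = ρ²/(1−ρ) = 0.4043/0.3642 = 1.1102

Final: 1.1102


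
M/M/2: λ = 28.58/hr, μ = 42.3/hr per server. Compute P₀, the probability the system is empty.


a = λ/μ = 28.58/42.3 = 0.6757; ρ = a/c = 0.3378
Σ_{k=0}^{1} a^k/k! (terms k=0..1) = 1.00000 + 0.67565 = 1.67565
Tail: a^2/(2!(1−ρ)) = 0.45650/(2·0.6622) = 0.34470
P₀ = 1/(1.67565 + 0.34470) = 1/2.02035 = 0.494964

Final: 0.494964


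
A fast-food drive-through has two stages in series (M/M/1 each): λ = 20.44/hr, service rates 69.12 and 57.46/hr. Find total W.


Each node sees arrival rate λ = 20.44/hr (tandem ⇒ throughput preserved).
W₁ = 1/(μ₁−λ) = 1/(69.12−20.44) = 0.02054 hr
W₂ = 1/(μ₂−λ) = 1/(57.46−20.44) = 0.02701 hr
W_total = W₁ + W₂ = 0.02054 + 0.02701 = 0.04755 hr

Final: 0.04755 hr


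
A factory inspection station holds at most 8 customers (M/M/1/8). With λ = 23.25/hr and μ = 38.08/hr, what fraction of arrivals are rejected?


ρ = λ/μ = 23.25/38.08 = 0.6106
P_K = (1−ρ)ρ^K/(1−ρ^(K+1)) = (0.3894·0.019311)/(1 − 0.011791)
= 0.007521/0.988209 = 0.007610

Final: 0.007610


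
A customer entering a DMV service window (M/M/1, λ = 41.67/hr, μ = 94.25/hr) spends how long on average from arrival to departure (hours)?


W = 1/(μ−λ) = 1/(94.25 − 41.67) = 1/52.58 = 0.01902 hr

Final: 0.01902 hr


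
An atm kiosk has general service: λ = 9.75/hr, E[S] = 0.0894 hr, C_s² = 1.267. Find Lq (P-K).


ρ = λ·E[S] = 9.75·0.0894 = 0.8716
Lq = ρ²(1+C_s²)/(2(1−ρ)) = 0.7598·(1+1.267)/(2·0.1284)
= 0.7598·2.2670/0.2567 = 6.70981

Final: 6.70981


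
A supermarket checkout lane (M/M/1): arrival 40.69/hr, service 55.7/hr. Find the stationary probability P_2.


ρ = 40.69/55.7 = 0.7305
P_n = (1−ρ)·ρ^n = (1 − 0.7305)·0.7305^2 = 0.2695·0.533660 = 0.143810

Final: 0.143810


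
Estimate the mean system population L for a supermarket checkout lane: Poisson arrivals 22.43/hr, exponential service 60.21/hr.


ρ = λ/μ = 22.43/60.21 = 0.3725
L = ρ/(1−ρ) = 0.3725/(1 − 0.3725) = 0.3725/0.6275 = 0.5937

Final: 0.5937


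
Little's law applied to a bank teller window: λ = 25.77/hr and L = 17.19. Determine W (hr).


W = L/λ = 17.19/25.77 = 0.6671 hr

Final: 0.6671 hr


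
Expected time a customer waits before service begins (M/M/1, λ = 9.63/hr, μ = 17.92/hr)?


ρ = 9.63/17.92 = 0.5374
Wq = ρ/(μ−λ) = 0.5374/(17.92 − 9.63) = 0.5374/8.29 = 0.06482 hr

Final: 0.06482 hr


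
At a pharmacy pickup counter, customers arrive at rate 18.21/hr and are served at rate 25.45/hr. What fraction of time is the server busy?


ρ = λ/μ = 18.21/25.45 = 0.7155

Final: 0.7155


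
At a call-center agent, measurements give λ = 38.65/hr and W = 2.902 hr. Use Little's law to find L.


L = λW = 38.65·2.902 = 112.1623

Final: 112.1623


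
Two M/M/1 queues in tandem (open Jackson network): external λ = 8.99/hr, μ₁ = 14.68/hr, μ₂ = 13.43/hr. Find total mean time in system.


Each node sees arrival rate λ = 8.99/hr (tandem ⇒ throughput preserved).
W₁ = 1/(μ₁−λ) = 1/(14.68−8.99) = 0.17575 hr
W₂ = 1/(μ₂−λ) = 1/(13.43−8.99) = 0.22523 hr
W_total = W₁ + W₂ = 0.17575 + 0.22523 = 0.40097 hr

Final: 0.40097 hr


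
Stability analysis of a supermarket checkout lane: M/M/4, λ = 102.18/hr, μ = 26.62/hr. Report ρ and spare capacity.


Total capacity cμ = 4·26.62 = 106.48/hr
ρ = λ/(cμ) = 102.18/106.48 = 0.9596
Stable ⇔ ρ < 1: YES
Spare capacity = cμ − λ = 106.48 − 102.18 = 4.30/hr

Final: ρ = 0.9596; stable; margin = 4.30/hr


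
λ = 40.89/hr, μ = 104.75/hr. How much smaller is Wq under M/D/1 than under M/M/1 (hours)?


ρ = 40.89/104.75 = 0.3904
Wq(M/M/1) = ρ/(μ−λ) = 0.3904/63.86 = 0.006113 hr
Wq(M/D/1) = ρ/(2(μ−λ)) = 0.003056 hr
Savings = 0.006113 − 0.003056 = 0.003056 hr

Final: 0.003056 hr


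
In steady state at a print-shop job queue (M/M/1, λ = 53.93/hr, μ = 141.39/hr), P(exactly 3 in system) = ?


ρ = 53.93/141.39 = 0.3814
P_n = (1−ρ)·ρ^n = (1 − 0.3814)·0.3814^3 = 0.6186·0.055493 = 0.034326

Final: 0.034326


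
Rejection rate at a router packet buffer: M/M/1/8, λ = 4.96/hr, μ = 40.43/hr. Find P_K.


ρ = λ/μ = 4.96/40.43 = 0.1227
P_K = (1−ρ)ρ^K/(1−ρ^(K+1)) = (0.8773·0.00000005131)/(1 − 0.000000006295)
= 0.00000004502/1.000000 = 0.00000004502

Final: 0.00000004502


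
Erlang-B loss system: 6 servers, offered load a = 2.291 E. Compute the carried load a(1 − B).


B(6,2.291) = 0.020505 (Erlang-B)
Carried load = a(1 − B) = 2.291·(1 − 0.020505) = 2.291·0.979495 = 2.2440 E

Final: 2.2440 Erlangs


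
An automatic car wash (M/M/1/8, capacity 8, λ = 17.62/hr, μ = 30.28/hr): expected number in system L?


ρ = 17.62/30.28 = 0.5819
L = ρ[1 − (K+1)ρ^K + Kρ^(K+1)] / [(1−ρ)(1−ρ^(K+1))]
Numerator: 0.5819·(1 − 9·0.013146 + 8·0.007650) = 0.548666
Denominator: (0.4181)·(0.992350) = 0.414899
L = 0.548666/0.414899 = 1.3224

Final: 1.3224


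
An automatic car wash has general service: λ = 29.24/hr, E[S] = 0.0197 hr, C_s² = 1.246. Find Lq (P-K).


ρ = λ·E[S] = 29.24·0.0197 = 0.5760
Lq = ρ²(1+C_s²)/(2(1−ρ)) = 0.3318·(1+1.246)/(2·0.4240)
= 0.3318·2.2460/0.8479 = 0.87888

Final: 0.87888


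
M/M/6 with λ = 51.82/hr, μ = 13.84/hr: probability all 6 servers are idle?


a = λ/μ = 51.82/13.84 = 3.7442; ρ = a/c = 0.6240
Σ_{k=0}^{5} a^k/k! (terms k=0..5) = 1.00000 + 3.74422 + 7.00959 + 8.74848 + 8.18906 + 6.13233 = 34.82368
Tail: a^6/(6!(1−ρ)) = 2755.29378/(720·0.3760) = 10.17864
P₀ = 1/(34.82368 + 10.17864) = 1/45.00232 = 0.022221

Final: 0.022221


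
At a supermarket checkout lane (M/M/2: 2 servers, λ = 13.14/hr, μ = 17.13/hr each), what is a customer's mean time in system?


a = 0.7671; ρ = 0.3835; P₀ = 0.445570
Lq = P₀·a^c·ρ/(c!(1−ρ)²) = 0.13230
Wq = Lq/λ = 0.13230/13.14 = 0.01007 hr
W = Wq + 1/μ = 0.01007 + 0.05838 = 0.06845 hr

Final: 0.06845 hr


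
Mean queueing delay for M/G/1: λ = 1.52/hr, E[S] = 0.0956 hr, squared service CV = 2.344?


ρ = λ·E[S] = 1.52·0.0956 = 0.1453
E[S²] = E[S]²(1+C_s²) = 0.0956²·(1+2.344) = 0.030562
Wq = λ·E[S²]/(2(1−ρ)) = 1.52·0.030562/(2·0.8547) = 0.02718 hr

Final: 0.02718 hr


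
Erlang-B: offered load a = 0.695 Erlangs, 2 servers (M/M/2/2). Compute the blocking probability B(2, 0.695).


B(c,a) = (a^c/c!) / Σ_{k=0}^{c} a^k/k!
a^2/2! = 0.241512
Σ terms (k=0..2): 1.00000 + 0.69500 + 0.24151 = 1.936512
B = 0.241512/1.936512 = 0.124715

Final: 0.124715


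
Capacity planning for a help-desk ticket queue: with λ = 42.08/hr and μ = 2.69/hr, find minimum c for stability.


Stability requires cμ > λ ⇔ c > λ/μ.
λ/μ = 42.08/2.69 = 15.6431
Minimum integer c = ⌊15.6431⌋ + 1 = 16
Check: 16·2.69 = 43.04 > 42.08, while 15·2.69 = 40.35 ≤ 42.08

Final: 16 servers


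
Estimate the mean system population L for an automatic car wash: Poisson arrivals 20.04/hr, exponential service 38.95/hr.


ρ = λ/μ = 20.04/38.95 = 0.5145
L = ρ/(1−ρ) = 0.5145/(1 − 0.5145) = 0.5145/0.4855 = 1.0598

Final: 1.0598


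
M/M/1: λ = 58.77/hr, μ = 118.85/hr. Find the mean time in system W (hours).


W = 1/(μ−λ) = 1/(118.85 − 58.77) = 1/60.08 = 0.01664 hr

Final: 0.01664 hr


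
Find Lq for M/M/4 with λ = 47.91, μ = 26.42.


a = λ/μ = 1.8134; ρ = a/4 = 0.4533
P₀ = 0.159344
Lq = P₀·a^c·ρ / (c!·(1−ρ)²) = 0.159344·10.81368·0.4533/(24·0.29883)
= 0.10892

Final: 0.10892


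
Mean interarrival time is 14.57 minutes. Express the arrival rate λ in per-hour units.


λ = 1/(interarrival time) in consistent units.
1 hour = 60 min, so λ = 60/14.57 = 4.1181 per hour

Final: 4.1181 /hr


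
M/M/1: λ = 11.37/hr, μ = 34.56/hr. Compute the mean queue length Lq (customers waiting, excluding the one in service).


ρ = 11.37/34.56 = 0.3290
Lq = ρ²/(1−ρ) = 0.1082/0.6710 = 0.1613

Final: 0.1613


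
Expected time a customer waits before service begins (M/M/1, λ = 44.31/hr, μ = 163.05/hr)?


ρ = 44.31/163.05 = 0.2718
Wq = ρ/(μ−λ) = 0.2718/(163.05 − 44.31) = 0.2718/118.74 = 0.002289 hr

Final: 0.002289 hr


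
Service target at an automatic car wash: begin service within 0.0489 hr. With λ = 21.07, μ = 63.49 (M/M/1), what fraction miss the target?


ρ = 21.07/63.49 = 0.3319
P(Wq > t) = ρ·e^{−(μ−λ)t} = 0.3319·e^{−2.0743}
= 0.3319·0.125640 = 0.041695

Final: 0.041695


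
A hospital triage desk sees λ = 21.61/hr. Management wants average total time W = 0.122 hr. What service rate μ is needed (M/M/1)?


W = 1/(μ−λ) ⇒ μ − λ = 1/W = 1/0.122 = 8.1967
μ = λ + 1/W = 21.61 + 8.1967 = 29.8067 per hr

Final: 29.8067 /hr


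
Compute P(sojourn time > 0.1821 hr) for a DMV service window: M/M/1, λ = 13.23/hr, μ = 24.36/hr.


W ~ Exponential(μ−λ) for M/M/1.
μ − λ = 24.36 − 13.23 = 11.1300
P(W > t) = e^{−(μ−λ)t} = e^{−2.0268} = 0.131760

Final: 0.131760


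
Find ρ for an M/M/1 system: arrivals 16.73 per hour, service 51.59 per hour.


ρ = λ/μ = 16.73/51.59 = 0.3243

Final: 0.3243


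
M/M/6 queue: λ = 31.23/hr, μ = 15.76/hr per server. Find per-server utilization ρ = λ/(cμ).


ρ = λ/(cμ) = 31.23/(6·15.76) = 31.23/94.56 = 0.3303

Final: 0.3303


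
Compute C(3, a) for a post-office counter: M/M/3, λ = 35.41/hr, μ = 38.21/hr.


a = λ/μ = 0.9267; ρ = a/3 = 0.3089
P₀ = 0.392455 (from M/M/c formula)
C(c,a) = [a^c/(c!(1−ρ))]·P₀ = [0.79588/(6·0.6911)]·0.392455
= 0.19194·0.392455 = 0.075327

Final: 0.075327


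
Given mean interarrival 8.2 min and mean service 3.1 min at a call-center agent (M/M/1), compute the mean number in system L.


λ = 60/8.2 = 7.3171 /hr
μ = 60/3.1 = 19.3548 /hr
ρ = λ/μ = 7.3171/19.3548 = 0.3780
L = ρ/(1−ρ) = 0.3780/0.6220 = 0.6078

Final: 0.6078


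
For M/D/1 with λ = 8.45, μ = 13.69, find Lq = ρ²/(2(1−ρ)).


ρ = 8.45/13.69 = 0.6172
M/D/1: Lq = ρ²/(2(1−ρ)) = 0.3810/(2·0.3828) = 0.49768

Final: 0.49768


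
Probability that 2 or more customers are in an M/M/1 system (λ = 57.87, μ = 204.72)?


ρ = 57.87/204.72 = 0.2827
P(N ≥ n) = ρ^n = 0.2827^2 = 0.079907

Final: 0.079907


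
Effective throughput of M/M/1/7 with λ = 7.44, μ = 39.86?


ρ = 0.1867; P_K = (1−ρ)ρ^7/(1−ρ^8) = 0.000006420
λ_eff = λ(1 − P_K) = 7.44·(1 − 0.000006420) = 7.44·0.999994 = 7.4400 /hr

Final: 7.4400 /hr


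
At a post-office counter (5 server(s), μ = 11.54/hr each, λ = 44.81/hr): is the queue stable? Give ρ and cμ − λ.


Total capacity cμ = 5·11.54 = 57.70/hr
ρ = λ/(cμ) = 44.81/57.70 = 0.7766
Stable ⇔ ρ < 1: YES
Spare capacity = cμ − λ = 57.70 − 44.81 = 12.89/hr

Final: ρ = 0.7766; stable; margin = 12.89/hr


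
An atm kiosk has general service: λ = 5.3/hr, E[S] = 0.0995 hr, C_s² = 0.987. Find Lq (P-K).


ρ = λ·E[S] = 5.3·0.0995 = 0.5273
Lq = ρ²(1+C_s²)/(2(1−ρ)) = 0.2781·(1+0.987)/(2·0.4727)
= 0.2781·1.9870/0.9453 = 0.58456

Final: 0.58456


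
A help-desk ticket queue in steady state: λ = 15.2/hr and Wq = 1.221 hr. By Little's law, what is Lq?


Lq = λWq = 15.2·1.221 = 18.5592

Final: 18.5592


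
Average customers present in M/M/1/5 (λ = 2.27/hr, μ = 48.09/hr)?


ρ = 2.27/48.09 = 0.04720
L = ρ[1 − (K+1)ρ^K + Kρ^(K+1)] / [(1−ρ)(1−ρ^(K+1))]
Numerator: 0.04720·(1 − 6·0.0000002343 + 5·0.00000001106) = 0.047203
Denominator: (0.9528)·(1.000000) = 0.952797
L = 0.047203/0.952797 = 0.04954

Final: 0.04954


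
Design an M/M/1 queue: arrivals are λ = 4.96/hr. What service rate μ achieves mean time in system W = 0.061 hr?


W = 1/(μ−λ) ⇒ μ − λ = 1/W = 1/0.061 = 16.3934
μ = λ + 1/W = 4.96 + 16.3934 = 21.3534 per hr

Final: 21.3534 /hr


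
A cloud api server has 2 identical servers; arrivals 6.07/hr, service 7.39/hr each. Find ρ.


ρ = λ/(cμ) = 6.07/(2·7.39) = 6.07/14.78 = 0.4107

Final: 0.4107


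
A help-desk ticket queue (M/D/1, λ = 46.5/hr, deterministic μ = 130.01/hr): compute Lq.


ρ = 46.5/130.01 = 0.3577
M/D/1: Lq = ρ²/(2(1−ρ)) = 0.1279/(2·0.6423) = 0.09958

Final: 0.09958


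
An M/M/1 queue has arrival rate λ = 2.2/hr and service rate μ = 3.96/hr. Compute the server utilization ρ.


ρ = λ/μ = 2.2/3.96 = 0.5556

Final: 0.5556


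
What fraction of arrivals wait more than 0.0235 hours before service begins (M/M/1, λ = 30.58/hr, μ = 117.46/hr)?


ρ = 30.58/117.46 = 0.2603
P(Wq > t) = ρ·e^{−(μ−λ)t} = 0.2603·e^{−2.0417}
= 0.2603·0.129810 = 0.033795

Final: 0.033795


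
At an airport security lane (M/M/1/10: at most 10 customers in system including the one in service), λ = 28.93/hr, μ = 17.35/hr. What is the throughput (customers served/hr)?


ρ = 1.6674; P_K = (1−ρ)ρ^10/(1−ρ^11) = 0.401727
λ_eff = λ(1 − P_K) = 28.93·(1 − 0.401727) = 28.93·0.598273 = 17.3080 /hr

Final: 17.3080 /hr


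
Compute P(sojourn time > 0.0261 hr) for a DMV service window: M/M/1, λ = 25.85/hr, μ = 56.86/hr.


W ~ Exponential(μ−λ) for M/M/1.
μ − λ = 56.86 − 25.85 = 31.0100
P(W > t) = e^{−(μ−λ)t} = e^{−0.8094} = 0.445142

Final: 0.445142


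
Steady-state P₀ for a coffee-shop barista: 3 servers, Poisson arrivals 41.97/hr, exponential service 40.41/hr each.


a = λ/μ = 41.97/40.41 = 1.0386; ρ = a/c = 0.3462
Σ_{k=0}^{2} a^k/k! (terms k=0..2) = 1.00000 + 1.03860 + 0.53935 = 2.57795
Tail: a^3/(3!(1−ρ)) = 1.12034/(6·0.6538) = 0.28560
P₀ = 1/(2.57795 + 0.28560) = 1/2.86355 = 0.349217

Final: 0.349217


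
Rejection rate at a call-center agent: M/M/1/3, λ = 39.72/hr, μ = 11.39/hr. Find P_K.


ρ = λ/μ = 39.72/11.39 = 3.4873
P_K = (1−ρ)ρ^K/(1−ρ^(K+1)) = (-2.4873·42.408855)/(1 − 147.891108)
= -105.482253/-146.891108 = 0.718098

Final: 0.718098


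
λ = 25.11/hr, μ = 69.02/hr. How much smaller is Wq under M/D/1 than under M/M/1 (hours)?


ρ = 25.11/69.02 = 0.3638
Wq(M/M/1) = ρ/(μ−λ) = 0.3638/43.91 = 0.008285 hr
Wq(M/D/1) = ρ/(2(μ−λ)) = 0.004143 hr
Savings = 0.008285 − 0.004143 = 0.004143 hr

Final: 0.004143 hr


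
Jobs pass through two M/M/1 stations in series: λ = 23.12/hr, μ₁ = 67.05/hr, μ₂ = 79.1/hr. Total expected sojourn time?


Each node sees arrival rate λ = 23.12/hr (tandem ⇒ throughput preserved).
W₁ = 1/(μ₁−λ) = 1/(67.05−23.12) = 0.02276 hr
W₂ = 1/(μ₂−λ) = 1/(79.1−23.12) = 0.01786 hr
W_total = W₁ + W₂ = 0.02276 + 0.01786 = 0.04063 hr

Final: 0.04063 hr


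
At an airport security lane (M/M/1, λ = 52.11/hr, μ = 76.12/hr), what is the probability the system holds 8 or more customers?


ρ = 52.11/76.12 = 0.6846
P(N ≥ n) = ρ^n = 0.6846^8 = 0.048237

Final: 0.048237


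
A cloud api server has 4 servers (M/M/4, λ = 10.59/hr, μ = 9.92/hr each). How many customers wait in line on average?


a = λ/μ = 1.0675; ρ = a/4 = 0.2669
P₀ = 0.343177
Lq = P₀·a^c·ρ / (c!·(1−ρ)²) = 0.343177·1.29878·0.2669/(24·0.53746)
= 0.009222

Final: 0.009222


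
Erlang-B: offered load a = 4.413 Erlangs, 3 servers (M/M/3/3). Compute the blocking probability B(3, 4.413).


B(c,a) = (a^c/c!) / Σ_{k=0}^{c} a^k/k!
a^3/3! = 14.323545
Σ terms (k=0..3): 1.00000 + 4.41300 + 9.73728 + 14.32355 = 29.473830
B = 14.323545/29.473830 = 0.485975

Final: 0.485975


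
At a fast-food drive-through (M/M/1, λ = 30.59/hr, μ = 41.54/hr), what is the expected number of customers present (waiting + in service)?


ρ = λ/μ = 30.59/41.54 = 0.7364
L = ρ/(1−ρ) = 0.7364/(1 − 0.7364) = 0.7364/0.2636 = 2.7936

Final: 2.7936


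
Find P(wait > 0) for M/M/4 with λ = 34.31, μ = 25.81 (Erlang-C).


a = λ/μ = 1.3293; ρ = a/4 = 0.3323
P₀ = 0.263208 (from M/M/c formula)
C(c,a) = [a^c/(c!(1−ρ))]·P₀ = [3.12270/(24·0.6677)]·0.263208
= 0.19488·0.263208 = 0.051293

Final: 0.051293


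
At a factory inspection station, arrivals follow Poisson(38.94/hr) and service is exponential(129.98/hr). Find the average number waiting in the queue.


ρ = 38.94/129.98 = 0.2996
Lq = ρ²/(1−ρ) = 0.08975/0.7004 = 0.1281

Final: 0.1281


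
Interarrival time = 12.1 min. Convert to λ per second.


λ = 1/(interarrival time) in consistent units.
1 second = 0.0166667 min, so λ = 0.0166667/12.1 = 0.001377 per second

Final: 0.001377 /sec


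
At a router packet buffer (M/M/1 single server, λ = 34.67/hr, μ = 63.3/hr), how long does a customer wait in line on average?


ρ = 34.67/63.3 = 0.5477
Wq = ρ/(μ−λ) = 0.5477/(63.3 − 34.67) = 0.5477/28.63 = 0.01913 hr

Final: 0.01913 hr


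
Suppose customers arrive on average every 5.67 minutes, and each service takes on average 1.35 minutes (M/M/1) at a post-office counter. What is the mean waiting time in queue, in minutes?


λ = 60/5.67 = 10.5820 /hr
μ = 60/1.35 = 44.4444 /hr
ρ = λ/μ = 10.5820/44.4444 = 0.2381
Wq = ρ/(μ−λ) = 0.2381/(44.4444−10.5820) = 0.007031 hr
In minutes: 0.007031·60 = 0.4219 min

Final: 0.4219 min


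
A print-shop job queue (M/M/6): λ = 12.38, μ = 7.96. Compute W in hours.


a = 1.5553; ρ = 0.2592; P₀ = 0.211065
Lq = P₀·a^c·ρ/(c!(1−ρ)²) = 0.001960
Wq = Lq/λ = 0.001960/12.38 = 0.0001583 hr
W = Wq + 1/μ = 0.0001583 + 0.12563 = 0.12579 hr

Final: 0.12579 hr


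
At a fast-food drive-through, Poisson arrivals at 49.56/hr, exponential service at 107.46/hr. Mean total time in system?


W = 1/(μ−λ) = 1/(107.46 − 49.56) = 1/57.90 = 0.01727 hr

Final: 0.01727 hr


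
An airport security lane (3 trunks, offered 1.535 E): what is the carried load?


B(3,1.535) = 0.139669 (Erlang-B)
Carried load = a(1 − B) = 1.535·(1 − 0.139669) = 1.535·0.860331 = 1.3206 E

Final: 1.3206 Erlangs


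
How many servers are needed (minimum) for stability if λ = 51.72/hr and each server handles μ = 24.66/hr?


Stability requires cμ > λ ⇔ c > λ/μ.
λ/μ = 51.72/24.66 = 2.0973
Minimum integer c = ⌊2.0973⌋ + 1 = 3
Check: 3·24.66 = 73.98 > 51.72, while 2·24.66 = 49.32 ≤ 51.72

Final: 3 servers


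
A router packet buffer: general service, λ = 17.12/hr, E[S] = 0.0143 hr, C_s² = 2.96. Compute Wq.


ρ = λ·E[S] = 17.12·0.0143 = 0.2448
E[S²] = E[S]²(1+C_s²) = 0.0143²·(1+2.96) = 0.0008098
Wq = λ·E[S²]/(2(1−ρ)) = 17.12·0.0008098/(2·0.7552) = 0.009179 hr

Final: 0.009179 hr


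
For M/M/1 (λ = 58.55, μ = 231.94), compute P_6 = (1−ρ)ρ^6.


ρ = 58.55/231.94 = 0.2524
P_n = (1−ρ)·ρ^n = (1 − 0.2524)·0.2524^6 = 0.7476·0.0002588 = 0.0001934

Final: 0.0001934


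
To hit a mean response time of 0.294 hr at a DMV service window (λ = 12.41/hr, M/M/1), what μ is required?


W = 1/(μ−λ) ⇒ μ − λ = 1/W = 1/0.294 = 3.4014
μ = λ + 1/W = 12.41 + 3.4014 = 15.8114 per hr

Final: 15.8114 /hr


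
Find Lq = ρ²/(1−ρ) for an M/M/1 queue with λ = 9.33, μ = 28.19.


ρ = 9.33/28.19 = 0.3310
Lq = ρ²/(1−ρ) = 0.1095/0.6690 = 0.1637

Final: 0.1637


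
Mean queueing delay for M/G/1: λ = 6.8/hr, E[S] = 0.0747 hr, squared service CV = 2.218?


ρ = λ·E[S] = 6.8·0.0747 = 0.5080
E[S²] = E[S]²(1+C_s²) = 0.0747²·(1+2.218) = 0.017957
Wq = λ·E[S²]/(2(1−ρ)) = 6.8·0.017957/(2·0.4920) = 0.12408 hr

Final: 0.12408 hr


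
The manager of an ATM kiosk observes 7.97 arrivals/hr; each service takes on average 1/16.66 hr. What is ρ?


ρ = λ/μ = 7.97/16.66 = 0.4784

Final: 0.4784


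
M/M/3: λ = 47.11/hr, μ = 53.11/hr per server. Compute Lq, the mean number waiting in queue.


a = λ/μ = 0.8870; ρ = a/3 = 0.2957
P₀ = 0.408900
Lq = P₀·a^c·ρ / (c!·(1−ρ)²) = 0.408900·0.69793·0.2957/(6·0.49607)
= 0.02835

Final: 0.02835


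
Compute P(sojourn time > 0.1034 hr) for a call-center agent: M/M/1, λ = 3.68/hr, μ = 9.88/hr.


W ~ Exponential(μ−λ) for M/M/1.
μ − λ = 9.88 − 3.68 = 6.2000
P(W > t) = e^{−(μ−λ)t} = e^{−0.6411} = 0.526723

Final: 0.526723


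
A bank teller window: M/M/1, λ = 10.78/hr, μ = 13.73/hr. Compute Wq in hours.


ρ = 10.78/13.73 = 0.7851
Wq = ρ/(μ−λ) = 0.7851/(13.73 − 10.78) = 0.7851/2.95 = 0.2661 hr

Final: 0.2661 hr


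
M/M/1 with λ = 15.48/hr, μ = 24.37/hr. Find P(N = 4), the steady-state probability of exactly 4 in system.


ρ = 15.48/24.37 = 0.6352
P_n = (1−ρ)·ρ^n = (1 − 0.6352)·0.6352^4 = 0.3648·0.162803 = 0.059389

Final: 0.059389


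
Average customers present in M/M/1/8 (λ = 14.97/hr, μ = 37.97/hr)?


ρ = 14.97/37.97 = 0.3943
L = ρ[1 − (K+1)ρ^K + Kρ^(K+1)] / [(1−ρ)(1−ρ^(K+1))]
Numerator: 0.3943·(1 − 9·0.0005838 + 8·0.0002302) = 0.392913
Denominator: (0.6057)·(0.999770) = 0.605602
L = 0.392913/0.605602 = 0.6488

Final: 0.6488


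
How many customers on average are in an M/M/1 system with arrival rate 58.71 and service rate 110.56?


ρ = λ/μ = 58.71/110.56 = 0.5310
L = ρ/(1−ρ) = 0.5310/(1 − 0.5310) = 0.5310/0.4690 = 1.1323

Final: 1.1323


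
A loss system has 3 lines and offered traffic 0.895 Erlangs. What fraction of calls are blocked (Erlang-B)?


B(c,a) = (a^c/c!) / Σ_{k=0}^{c} a^k/k!
a^3/3! = 0.119486
Σ terms (k=0..3): 1.00000 + 0.89500 + 0.40051 + 0.11949 = 2.414999
B = 0.119486/2.414999 = 0.049477

Final: 0.049477


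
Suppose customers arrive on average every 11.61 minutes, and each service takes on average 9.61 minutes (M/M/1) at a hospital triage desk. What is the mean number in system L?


λ = 60/11.61 = 5.1680 /hr
μ = 60/9.61 = 6.2435 /hr
ρ = λ/μ = 5.1680/6.2435 = 0.8277
L = ρ/(1−ρ) = 0.8277/0.1723 = 4.8050

Final: 4.8050


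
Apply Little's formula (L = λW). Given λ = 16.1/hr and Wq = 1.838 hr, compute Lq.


Lq = λWq = 16.1·1.838 = 29.5918

Final: 29.5918


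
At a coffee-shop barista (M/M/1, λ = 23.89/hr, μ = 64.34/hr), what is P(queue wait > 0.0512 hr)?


ρ = 23.89/64.34 = 0.3713
P(Wq > t) = ρ·e^{−(μ−λ)t} = 0.3713·e^{−2.0710}
= 0.3713·0.126055 = 0.046805

Final: 0.046805


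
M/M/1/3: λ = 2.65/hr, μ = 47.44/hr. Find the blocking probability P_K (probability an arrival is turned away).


ρ = λ/μ = 2.65/47.44 = 0.05586
P_K = (1−ρ)ρ^K/(1−ρ^(K+1)) = (0.9441·0.0001743)/(1 − 0.000009737)
= 0.0001646/0.999990 = 0.0001646

Final: 0.0001646


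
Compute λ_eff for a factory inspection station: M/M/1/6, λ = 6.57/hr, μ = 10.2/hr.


ρ = 0.6441; P_K = (1−ρ)ρ^6/(1−ρ^7) = 0.026641
λ_eff = λ(1 − P_K) = 6.57·(1 − 0.026641) = 6.57·0.973359 = 6.3950 /hr

Final: 6.3950 /hr


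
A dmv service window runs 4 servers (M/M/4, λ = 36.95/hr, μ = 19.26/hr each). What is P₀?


a = λ/μ = 36.95/19.26 = 1.9185; ρ = a/c = 0.4796
Σ_{k=0}^{3} a^k/k! (terms k=0..3) = 1.00000 + 1.91848 + 1.84029 + 1.17686 = 5.93563
Tail: a^4/(4!(1−ρ)) = 13.54667/(24·0.5204) = 1.08468
P₀ = 1/(5.93563 + 1.08468) = 1/7.02031 = 0.142444

Final: 0.142444


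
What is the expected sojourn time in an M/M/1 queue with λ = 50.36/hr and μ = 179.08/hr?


W = 1/(μ−λ) = 1/(179.08 − 50.36) = 1/128.72 = 0.007769 hr

Final: 0.007769 hr


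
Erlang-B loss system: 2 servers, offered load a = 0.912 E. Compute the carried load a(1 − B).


B(2,0.912) = 0.178649 (Erlang-B)
Carried load = a(1 − B) = 0.912·(1 − 0.178649) = 0.912·0.821351 = 0.7491 E

Final: 0.7491 Erlangs


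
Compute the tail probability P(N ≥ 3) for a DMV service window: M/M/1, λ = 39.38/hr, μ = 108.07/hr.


ρ = 39.38/108.07 = 0.3644
P(N ≥ n) = ρ^n = 0.3644^3 = 0.048385

Final: 0.048385


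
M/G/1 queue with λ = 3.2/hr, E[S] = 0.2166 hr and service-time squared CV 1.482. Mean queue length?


ρ = λ·E[S] = 3.2·0.2166 = 0.6931
Lq = ρ²(1+C_s²)/(2(1−ρ)) = 0.4804·(1+1.482)/(2·0.3069)
= 0.4804·2.4820/0.6138 = 1.94276

Final: 1.94276


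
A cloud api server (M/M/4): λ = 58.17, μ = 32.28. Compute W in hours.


a = 1.8020; ρ = 0.4505; P₀ = 0.161273
Lq = P₀·a^c·ρ/(c!(1−ρ)²) = 0.10573
Wq = Lq/λ = 0.10573/58.17 = 0.001818 hr
W = Wq + 1/μ = 0.001818 + 0.03098 = 0.03280 hr

Final: 0.03280 hr


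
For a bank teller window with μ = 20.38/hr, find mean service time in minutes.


Mean service time = 1/μ = 1/20.38 hour = 0.04907 hour
In minutes: 0.04907 × 60 = 2.9441 min

Final: 2.9441 min


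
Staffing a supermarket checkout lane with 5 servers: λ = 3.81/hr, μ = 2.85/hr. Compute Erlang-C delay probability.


a = λ/μ = 1.3368; ρ = a/5 = 0.2674
P₀ = 0.262450 (from M/M/c formula)
C(c,a) = [a^c/(c!(1−ρ))]·P₀ = [4.26973/(120·0.7326)]·0.262450
= 0.04857·0.262450 = 0.012746

Final: 0.012746


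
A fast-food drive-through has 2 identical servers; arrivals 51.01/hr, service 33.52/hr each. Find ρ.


ρ = λ/(cμ) = 51.01/(2·33.52) = 51.01/67.04 = 0.7609

Final: 0.7609


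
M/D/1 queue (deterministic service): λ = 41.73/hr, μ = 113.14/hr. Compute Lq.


ρ = 41.73/113.14 = 0.3688
M/D/1: Lq = ρ²/(2(1−ρ)) = 0.1360/(2·0.6312) = 0.10777

Final: 0.10777


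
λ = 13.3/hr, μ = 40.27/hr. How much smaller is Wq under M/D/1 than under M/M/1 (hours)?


ρ = 13.3/40.27 = 0.3303
Wq(M/M/1) = ρ/(μ−λ) = 0.3303/26.97 = 0.01225 hr
Wq(M/D/1) = ρ/(2(μ−λ)) = 0.006123 hr
Savings = 0.01225 − 0.006123 = 0.006123 hr

Final: 0.006123 hr


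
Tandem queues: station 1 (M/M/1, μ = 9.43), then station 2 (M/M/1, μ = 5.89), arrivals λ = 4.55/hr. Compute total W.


Each node sees arrival rate λ = 4.55/hr (tandem ⇒ throughput preserved).
W₁ = 1/(μ₁−λ) = 1/(9.43−4.55) = 0.20492 hr
W₂ = 1/(μ₂−λ) = 1/(5.89−4.55) = 0.74627 hr
W_total = W₁ + W₂ = 0.20492 + 0.74627 = 0.95119 hr

Final: 0.95119 hr


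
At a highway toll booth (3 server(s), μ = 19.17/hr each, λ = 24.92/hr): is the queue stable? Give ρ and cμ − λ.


Total capacity cμ = 3·19.17 = 57.51/hr
ρ = λ/(cμ) = 24.92/57.51 = 0.4333
Stable ⇔ ρ < 1: YES
Spare capacity = cμ − λ = 57.51 − 24.92 = 32.59/hr

Final: ρ = 0.4333; stable; margin = 32.59/hr


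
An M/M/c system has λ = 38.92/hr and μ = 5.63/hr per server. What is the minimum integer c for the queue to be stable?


Stability requires cμ > λ ⇔ c > λ/μ.
λ/μ = 38.92/5.63 = 6.9130
Minimum integer c = ⌊6.9130⌋ + 1 = 7
Check: 7·5.63 = 39.41 > 38.92, while 6·5.63 = 33.78 ≤ 38.92

Final: 7 servers


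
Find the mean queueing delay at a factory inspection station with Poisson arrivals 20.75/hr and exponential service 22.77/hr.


ρ = 20.75/22.77 = 0.9113
Wq = ρ/(μ−λ) = 0.9113/(22.77 − 20.75) = 0.9113/2.02 = 0.4511 hr

Final: 0.4511 hr


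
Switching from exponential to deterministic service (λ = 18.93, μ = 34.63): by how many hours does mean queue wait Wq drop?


ρ = 18.93/34.63 = 0.5466
Wq(M/M/1) = ρ/(μ−λ) = 0.5466/15.70 = 0.03482 hr
Wq(M/D/1) = ρ/(2(μ−λ)) = 0.01741 hr
Savings = 0.03482 − 0.01741 = 0.01741 hr

Final: 0.01741 hr


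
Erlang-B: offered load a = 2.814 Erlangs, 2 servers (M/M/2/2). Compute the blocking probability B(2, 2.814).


B(c,a) = (a^c/c!) / Σ_{k=0}^{c} a^k/k!
a^2/2! = 3.959298
Σ terms (k=0..2): 1.00000 + 2.81400 + 3.95930 = 7.773298
B = 3.959298/7.773298 = 0.509346

Final: 0.509346


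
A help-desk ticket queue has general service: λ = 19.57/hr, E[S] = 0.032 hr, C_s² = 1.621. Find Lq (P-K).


ρ = λ·E[S] = 19.57·0.032 = 0.6262
Lq = ρ²(1+C_s²)/(2(1−ρ)) = 0.3922·(1+1.621)/(2·0.3738)
= 0.3922·2.6210/0.7475 = 1.37507

Final: 1.37507


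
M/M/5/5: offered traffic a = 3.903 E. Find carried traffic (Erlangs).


B(5,3.903) = 0.190377 (Erlang-B)
Carried load = a(1 − B) = 3.903·(1 − 0.190377) = 3.903·0.809623 = 3.1600 E

Final: 3.1600 Erlangs


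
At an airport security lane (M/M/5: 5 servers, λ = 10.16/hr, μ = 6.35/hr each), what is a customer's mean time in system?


a = 1.6000; ρ = 0.3200; P₀ = 0.201441
Lq = P₀·a^c·ρ/(c!(1−ρ)²) = 0.01218
Wq = Lq/λ = 0.01218/10.16 = 0.001199 hr
W = Wq + 1/μ = 0.001199 + 0.15748 = 0.15868 hr

Final: 0.15868 hr


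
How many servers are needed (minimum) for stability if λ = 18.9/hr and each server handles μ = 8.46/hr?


Stability requires cμ > λ ⇔ c > λ/μ.
λ/μ = 18.9/8.46 = 2.2340
Minimum integer c = ⌊2.2340⌋ + 1 = 3
Check: 3·8.46 = 25.38 > 18.9, while 2·8.46 = 16.92 ≤ 18.9

Final: 3 servers


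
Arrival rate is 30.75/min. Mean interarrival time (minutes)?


Mean interarrival time = 1/λ = 1/30.75 minute = 0.03252 minute
In minutes: 0.03252 × 1 = 0.03252 min

Final: 0.03252 min


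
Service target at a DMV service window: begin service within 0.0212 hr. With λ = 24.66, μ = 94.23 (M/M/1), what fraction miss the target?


ρ = 24.66/94.23 = 0.2617
P(Wq > t) = ρ·e^{−(μ−λ)t} = 0.2617·e^{−1.4749}
= 0.2617·0.228805 = 0.059878

Final: 0.059878


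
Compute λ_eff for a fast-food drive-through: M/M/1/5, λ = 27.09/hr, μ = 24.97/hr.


ρ = 1.0849; P_K = (1−ρ)ρ^5/(1−ρ^6) = 0.202361
λ_eff = λ(1 − P_K) = 27.09·(1 − 0.202361) = 27.09·0.797639 = 21.6080 /hr

Final: 21.6080 /hr


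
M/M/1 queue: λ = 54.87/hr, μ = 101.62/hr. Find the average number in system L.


ρ = λ/μ = 54.87/101.62 = 0.5400
L = ρ/(1−ρ) = 0.5400/(1 − 0.5400) = 0.5400/0.4600 = 1.1737

Final: 1.1737


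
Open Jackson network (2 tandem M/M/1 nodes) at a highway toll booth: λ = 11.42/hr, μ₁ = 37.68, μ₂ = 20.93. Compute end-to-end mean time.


Each node sees arrival rate λ = 11.42/hr (tandem ⇒ throughput preserved).
W₁ = 1/(μ₁−λ) = 1/(37.68−11.42) = 0.03808 hr
W₂ = 1/(μ₂−λ) = 1/(20.93−11.42) = 0.10515 hr
W_total = W₁ + W₂ = 0.03808 + 0.10515 = 0.14323 hr

Final: 0.14323 hr


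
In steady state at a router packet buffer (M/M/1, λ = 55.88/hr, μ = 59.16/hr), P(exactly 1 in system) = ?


ρ = 55.88/59.16 = 0.9446
P_n = (1−ρ)·ρ^n = (1 − 0.9446)·0.9446^1 = 0.05544·0.944557 = 0.052369

Final: 0.052369


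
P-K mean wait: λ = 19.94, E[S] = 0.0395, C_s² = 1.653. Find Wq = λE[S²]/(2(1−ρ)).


ρ = λ·E[S] = 19.94·0.0395 = 0.7876
E[S²] = E[S]²(1+C_s²) = 0.0395²·(1+1.653) = 0.004139
Wq = λ·E[S²]/(2(1−ρ)) = 19.94·0.004139/(2·0.2124) = 0.19433 hr

Final: 0.19433 hr


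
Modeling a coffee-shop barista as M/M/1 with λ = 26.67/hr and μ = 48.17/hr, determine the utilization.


ρ = λ/μ = 26.67/48.17 = 0.5537

Final: 0.5537
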